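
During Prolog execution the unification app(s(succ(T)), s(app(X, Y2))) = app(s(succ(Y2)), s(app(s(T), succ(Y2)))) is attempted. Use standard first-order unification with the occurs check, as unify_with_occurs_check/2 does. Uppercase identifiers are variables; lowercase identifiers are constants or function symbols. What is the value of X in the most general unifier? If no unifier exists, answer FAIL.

Decompose app/2: s(succ(T)) = s(succ(Y2)),  s(app(X, Y2)) = s(app(s(T), succ(Y2))).
Decompose s/1: succ(T) = succ(Y2).
Decompose succ/1: T = Y2.
Bind T := Y2; substituting into the remaining equation gives: s(app(X, Y2)) = s(app(s(Y2), succ(Y2))).
Decompose s/1: app(X, Y2) = app(s(Y2), succ(Y2)).
Decompose app/2: X = s(Y2),  Y2 = succ(Y2).
Bind X := s(Y2); no other remaining equation mentions X.
Occurs check fails: Y2 occurs in succ(Y2); the equation Y2 = succ(Y2) has no finite solution.

FAIL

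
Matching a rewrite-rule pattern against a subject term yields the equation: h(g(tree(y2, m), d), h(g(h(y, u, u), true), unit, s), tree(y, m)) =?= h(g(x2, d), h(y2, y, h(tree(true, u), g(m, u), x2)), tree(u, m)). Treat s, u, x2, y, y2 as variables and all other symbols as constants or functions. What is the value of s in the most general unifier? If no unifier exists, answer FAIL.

h(tree(true, unit), g(m, unit), tree(g(h(unit, unit, unit), true), m))

Decompose h/3: g(tree(y2, m), d) =?= g(x2, d),  h(g(h(y, u, u), true), unit, s) =?= h(y2, y, h(tree(true, u), g(m, u), x2)),  tree(y, m) =?= tree(u, m).
Decompose g/2: tree(y2, m) =?= x2,  d =?= d.
Bind x2 := tree(y2, m); substituting into the one remaining equation that mentions x2 gives: h(g(h(y, u, u), true), unit, s) =?= h(y2, y, h(tree(true, u), g(m, u), tree(y2, m))).
Delete trivial equation d =?= d.
Decompose h/3: g(h(y, u, u), true) =?= y2,  unit =?= y,  s =?= h(tree(true, u), g(m, u), tree(y2, m)).
Bind y2 := g(h(y, u, u), true); substituting into the one remaining equation that mentions y2 gives: s =?= h(tree(true, u), g(m, u), tree(g(h(y, u, u), true), m)). Substituting into the earlier binding gives x2 := tree(g(h(y, u, u), true), m).
Bind y := unit; substituting into the remaining equations gives: s =?= h(tree(true, u), g(m, u), tree(g(h(unit, u, u), true), m)),  tree(unit, m) =?= tree(u, m). Substituting into the earlier bindings gives x2 := tree(g(h(unit, u, u), true), m), y2 := g(h(unit, u, u), true).
Bind s := h(tree(true, u), g(m, u), tree(g(h(unit, u, u), true), m)); no other remaining equation mentions s.
Decompose tree/2: unit =?= u,  m =?= m.
Bind u := unit; no other remaining equation mentions u. Substituting into the earlier bindings gives x2 := tree(g(h(unit, unit, unit), true), m), y2 := g(h(unit, unit, unit), true), s := h(tree(true, unit), g(m, unit), tree(g(h(unit, unit, unit), true), m)).
Delete trivial equation m =?= m.
MGU = { x2 -> tree(g(h(unit, unit, unit), true), m), y2 -> g(h(unit, unit, unit), true), y -> unit, s -> h(tree(true, unit), g(m, unit), tree(g(h(unit, unit, unit), true), m)), u -> unit }, so s -> h(tree(true, unit), g(m, unit), tree(g(h(unit, unit, unit), true), m)).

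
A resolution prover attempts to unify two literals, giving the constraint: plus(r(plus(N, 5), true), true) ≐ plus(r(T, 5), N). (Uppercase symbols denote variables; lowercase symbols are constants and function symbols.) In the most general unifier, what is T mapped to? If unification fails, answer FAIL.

Decompose plus/2: r(plus(N, 5), true) ≐ r(T, 5),  true ≐ N.
Decompose r/2: plus(N, 5) ≐ T,  true ≐ 5.
Bind T := plus(N, 5); no other remaining equation mentions T.
Clash: constants true and 5 differ; no unifier exists.

FAIL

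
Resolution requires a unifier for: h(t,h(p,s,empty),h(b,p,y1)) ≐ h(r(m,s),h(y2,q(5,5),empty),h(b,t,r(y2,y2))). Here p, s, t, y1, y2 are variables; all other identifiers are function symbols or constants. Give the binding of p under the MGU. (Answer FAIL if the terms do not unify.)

Decompose h/3: t ≐ r(m,s),  h(p,s,empty) ≐ h(y2,q(5,5),empty),  h(b,p,y1) ≐ h(b,t,r(y2,y2)).
Bind t := r(m,s); substituting into the one remaining equation that mentions t gives: h(b,p,y1) ≐ h(b,r(m,s),r(y2,y2)).
Decompose h/3: p ≐ y2,  s ≐ q(5,5),  empty ≐ empty.
Bind p := y2; substituting into the one remaining equation that mentions p gives: h(b,y2,y1) ≐ h(b,r(m,s),r(y2,y2)).
Bind s := q(5,5); substituting into the one remaining equation that mentions s gives: h(b,y2,y1) ≐ h(b,r(m,q(5,5)),r(y2,y2)). Substituting into the earlier binding gives t := r(m,q(5,5)).
Delete trivial equation empty ≐ empty.
Decompose h/3: b ≐ b,  y2 ≐ r(m,q(5,5)),  y1 ≐ r(y2,y2).
Delete trivial equation b ≐ b.
Bind y2 := r(m,q(5,5)); substituting into the remaining equation gives: y1 ≐ r(r(m,q(5,5)),r(m,q(5,5))). Substituting into the earlier binding gives p := r(m,q(5,5)).
Bind y1 := r(r(m,q(5,5)),r(m,q(5,5))).
MGU = { t -> r(m,q(5,5)), p -> r(m,q(5,5)), s -> q(5,5), y2 -> r(m,q(5,5)), y1 -> r(r(m,q(5,5)),r(m,q(5,5))) }, so p -> r(m,q(5,5)).

r(m,q(5,5))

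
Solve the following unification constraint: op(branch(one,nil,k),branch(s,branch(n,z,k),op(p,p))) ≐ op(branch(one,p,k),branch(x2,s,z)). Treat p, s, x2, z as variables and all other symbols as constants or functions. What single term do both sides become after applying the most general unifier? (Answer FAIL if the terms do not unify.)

Decompose op/2: branch(one,nil,k) ≐ branch(one,p,k),  branch(s,branch(n,z,k),op(p,p)) ≐ branch(x2,s,z).
Decompose branch/3: one ≐ one,  nil ≐ p,  k ≐ k.
Delete trivial equation one ≐ one.
Bind p := nil; substituting into the one remaining equation that mentions p gives: branch(s,branch(n,z,k),op(nil,nil)) ≐ branch(x2,s,z).
Delete trivial equation k ≐ k.
Decompose branch/3: s ≐ x2,  branch(n,z,k) ≐ s,  op(nil,nil) ≐ z.
Bind s := x2; substituting into the one remaining equation that mentions s gives: branch(n,z,k) ≐ x2.
Bind x2 := branch(n,z,k); no other remaining equation mentions x2. Substituting into the earlier binding gives s := branch(n,z,k).
Bind z := op(nil,nil). Substituting into the earlier bindings gives s := branch(n,op(nil,nil),k), x2 := branch(n,op(nil,nil),k).
Applying the MGU to either side gives op(branch(one,nil,k),branch(branch(n,op(nil,nil),k),branch(n,op(nil,nil),k),op(nil,nil))).

op(branch(one,nil,k),branch(branch(n,op(nil,nil),k),branch(n,op(nil,nil),k),op(nil,nil)))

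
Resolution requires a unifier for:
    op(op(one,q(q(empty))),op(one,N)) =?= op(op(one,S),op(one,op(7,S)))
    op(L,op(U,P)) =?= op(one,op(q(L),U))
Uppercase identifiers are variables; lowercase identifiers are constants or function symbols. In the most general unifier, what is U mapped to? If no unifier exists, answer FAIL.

Decompose op/2: op(one,q(q(empty))) =?= op(one,S),  op(one,N) =?= op(one,op(7,S)).
Decompose op/2: one =?= one,  q(q(empty)) =?= S.
Delete trivial equation one =?= one.
Bind S := q(q(empty)); substituting into the one remaining equation that mentions S gives: op(one,N) =?= op(one,op(7,q(q(empty)))).
Decompose op/2: one =?= one,  N =?= op(7,q(q(empty))).
Delete trivial equation one =?= one.
Bind N := op(7,q(q(empty))); no other remaining equation mentions N.
Decompose op/2: L =?= one,  op(U,P) =?= op(q(L),U).
Bind L := one; substituting into the remaining equation gives: op(U,P) =?= op(q(one),U).
Decompose op/2: U =?= q(one),  P =?= U.
Bind U := q(one); substituting into the remaining equation gives: P =?= q(one).
Bind P := q(one).
MGU = { S ↦ q(q(empty)), N ↦ op(7,q(q(empty))), L ↦ one, U ↦ q(one), P ↦ q(one) }, so U ↦ q(one).

q(one)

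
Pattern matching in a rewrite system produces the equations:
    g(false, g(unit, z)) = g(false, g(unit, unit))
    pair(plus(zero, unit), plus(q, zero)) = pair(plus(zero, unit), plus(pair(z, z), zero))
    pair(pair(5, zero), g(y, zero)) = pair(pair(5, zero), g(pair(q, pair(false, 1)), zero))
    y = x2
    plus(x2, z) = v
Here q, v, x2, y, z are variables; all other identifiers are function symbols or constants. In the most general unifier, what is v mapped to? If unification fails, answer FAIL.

plus(pair(pair(unit, unit), pair(false, 1)), unit)

Decompose g/2: false = false,  g(unit, z) = g(unit, unit).
Delete trivial equation false = false.
Decompose g/2: unit = unit,  z = unit.
Delete trivial equation unit = unit.
Bind z := unit; substituting into the 2 remaining equations that mention z gives: pair(plus(zero, unit), plus(q, zero)) = pair(plus(zero, unit), plus(pair(unit, unit), zero)),  plus(x2, unit) = v.
Decompose pair/2: plus(zero, unit) = plus(zero, unit),  plus(q, zero) = plus(pair(unit, unit), zero).
Delete trivial equation plus(zero, unit) = plus(zero, unit).
Decompose plus/2: q = pair(unit, unit),  zero = zero.
Bind q := pair(unit, unit); substituting into the one remaining equation that mentions q gives: pair(pair(5, zero), g(y, zero)) = pair(pair(5, zero), g(pair(pair(unit, unit), pair(false, 1)), zero)).
Delete trivial equation zero = zero.
Decompose pair/2: pair(5, zero) = pair(5, zero),  g(y, zero) = g(pair(pair(unit, unit), pair(false, 1)), zero).
Delete trivial equation pair(5, zero) = pair(5, zero).
Decompose g/2: y = pair(pair(unit, unit), pair(false, 1)),  zero = zero.
Bind y := pair(pair(unit, unit), pair(false, 1)); substituting into the one remaining equation that mentions y gives: pair(pair(unit, unit), pair(false, 1)) = x2.
Delete trivial equation zero = zero.
Bind x2 := pair(pair(unit, unit), pair(false, 1)); substituting into the remaining equation gives: plus(pair(pair(unit, unit), pair(false, 1)), unit) = v.
Bind v := plus(pair(pair(unit, unit), pair(false, 1)), unit).
MGU = { z -> unit, q -> pair(unit, unit), y -> pair(pair(unit, unit), pair(false, 1)), x2 -> pair(pair(unit, unit), pair(false, 1)), v -> plus(pair(pair(unit, unit), pair(false, 1)), unit) }, so v -> plus(pair(pair(unit, unit), pair(false, 1)), unit).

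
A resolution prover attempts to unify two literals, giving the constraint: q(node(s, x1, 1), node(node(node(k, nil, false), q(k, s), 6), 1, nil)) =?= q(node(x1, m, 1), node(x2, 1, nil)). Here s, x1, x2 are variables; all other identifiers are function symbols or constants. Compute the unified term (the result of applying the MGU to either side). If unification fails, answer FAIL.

Decompose q/2: node(s, x1, 1) =?= node(x1, m, 1),  node(node(node(k, nil, false), q(k, s), 6), 1, nil) =?= node(x2, 1, nil).
Decompose node/3: s =?= x1,  x1 =?= m,  1 =?= 1.
Bind s := x1; substituting into the one remaining equation that mentions s gives: node(node(node(k, nil, false), q(k, x1), 6), 1, nil) =?= node(x2, 1, nil).
Bind x1 := m; substituting into the one remaining equation that mentions x1 gives: node(node(node(k, nil, false), q(k, m), 6), 1, nil) =?= node(x2, 1, nil). Substituting into the earlier binding gives s := m.
Delete trivial equation 1 =?= 1.
Decompose node/3: node(node(k, nil, false), q(k, m), 6) =?= x2,  1 =?= 1,  nil =?= nil.
Bind x2 := node(node(k, nil, false), q(k, m), 6); no other remaining equation mentions x2.
Delete trivial equation 1 =?= 1.
Delete trivial equation nil =?= nil.
Applying the MGU to either side gives q(node(m, m, 1), node(node(node(k, nil, false), q(k, m), 6), 1, nil)).

q(node(m, m, 1), node(node(node(k, nil, false), q(k, m), 6), 1, nil))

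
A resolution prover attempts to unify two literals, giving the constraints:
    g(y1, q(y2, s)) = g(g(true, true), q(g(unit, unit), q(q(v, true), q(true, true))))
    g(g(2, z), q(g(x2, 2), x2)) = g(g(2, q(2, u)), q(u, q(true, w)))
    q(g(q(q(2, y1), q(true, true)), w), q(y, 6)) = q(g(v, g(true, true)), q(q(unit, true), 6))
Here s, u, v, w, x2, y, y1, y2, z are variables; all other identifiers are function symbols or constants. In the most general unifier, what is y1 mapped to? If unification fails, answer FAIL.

Decompose g/2: y1 = g(true, true),  q(y2, s) = q(g(unit, unit), q(q(v, true), q(true, true))).
Bind y1 := g(true, true); substituting into the one remaining equation that mentions y1 gives: q(g(q(q(2, g(true, true)), q(true, true)), w), q(y, 6)) = q(g(v, g(true, true)), q(q(unit, true), 6)).
Decompose q/2: y2 = g(unit, unit),  s = q(q(v, true), q(true, true)).
Bind y2 := g(unit, unit); no other remaining equation mentions y2.
Bind s := q(q(v, true), q(true, true)); no other remaining equation mentions s.
Decompose g/2: g(2, z) = g(2, q(2, u)),  q(g(x2, 2), x2) = q(u, q(true, w)).
Decompose g/2: 2 = 2,  z = q(2, u).
Delete trivial equation 2 = 2.
Bind z := q(2, u); no other remaining equation mentions z.
Decompose q/2: g(x2, 2) = u,  x2 = q(true, w).
Bind u := g(x2, 2); no other remaining equation mentions u. Substituting into the earlier binding gives z := q(2, g(x2, 2)).
Bind x2 := q(true, w); no other remaining equation mentions x2. Substituting into the earlier bindings gives z := q(2, g(q(true, w), 2)), u := g(q(true, w), 2).
Decompose q/2: g(q(q(2, g(true, true)), q(true, true)), w) = g(v, g(true, true)),  q(y, 6) = q(q(unit, true), 6).
Decompose g/2: q(q(2, g(true, true)), q(true, true)) = v,  w = g(true, true).
Bind v := q(q(2, g(true, true)), q(true, true)); no other remaining equation mentions v. Substituting into the earlier binding gives s := q(q(q(q(2, g(true, true)), q(true, true)), true), q(true, true)).
Bind w := g(true, true); no other remaining equation mentions w. Substituting into the earlier bindings gives z := q(2, g(q(true, g(true, true)), 2)), u := g(q(true, g(true, true)), 2), x2 := q(true, g(true, true)).
Decompose q/2: y = q(unit, true),  6 = 6.
Bind y := q(unit, true); no other remaining equation mentions y.
Delete trivial equation 6 = 6.
MGU = { y1 := g(true, true), y2 := g(unit, unit), s := q(q(q(q(2, g(true, true)), q(true, true)), true), q(true, true)), z := q(2, g(q(true, g(true, true)), 2)), u := g(q(true, g(true, true)), 2), x2 := q(true, g(true, true)), v := q(q(2, g(true, true)), q(true, true)), w := g(true, true), y := q(unit, true) }, so y1 := g(true, true).

g(true, true)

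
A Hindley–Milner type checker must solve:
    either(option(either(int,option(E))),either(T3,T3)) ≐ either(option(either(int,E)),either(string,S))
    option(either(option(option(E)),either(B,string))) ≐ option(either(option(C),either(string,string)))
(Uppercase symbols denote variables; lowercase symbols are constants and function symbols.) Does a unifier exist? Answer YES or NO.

Decompose either/2: option(either(int,option(E))) ≐ option(either(int,E)),  either(T3,T3) ≐ either(string,S).
Decompose option/1: either(int,option(E)) ≐ either(int,E).
Decompose either/2: int ≐ int,  option(E) ≐ E.
Delete trivial equation int ≐ int.
Occurs check fails: E occurs in option(E); the equation E ≐ option(E) has no finite solution.

NO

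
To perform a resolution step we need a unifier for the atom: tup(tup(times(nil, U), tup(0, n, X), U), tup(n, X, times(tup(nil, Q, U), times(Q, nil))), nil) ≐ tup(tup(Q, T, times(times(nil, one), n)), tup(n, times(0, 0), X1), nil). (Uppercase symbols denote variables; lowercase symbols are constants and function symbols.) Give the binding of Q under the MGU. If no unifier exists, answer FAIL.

Decompose tup/3: tup(times(nil, U), tup(0, n, X), U) ≐ tup(Q, T, times(times(nil, one), n)),  tup(n, X, times(tup(nil, Q, U), times(Q, nil))) ≐ tup(n, times(0, 0), X1),  nil ≐ nil.
Decompose tup/3: times(nil, U) ≐ Q,  tup(0, n, X) ≐ T,  U ≐ times(times(nil, one), n).
Bind Q := times(nil, U); substituting into the one remaining equation that mentions Q gives: tup(n, X, times(tup(nil, times(nil, U), U), times(times(nil, U), nil))) ≐ tup(n, times(0, 0), X1).
Bind T := tup(0, n, X); no other remaining equation mentions T.
Bind U := times(times(nil, one), n); substituting into the one remaining equation that mentions U gives: tup(n, X, times(tup(nil, times(nil, times(times(nil, one), n)), times(times(nil, one), n)), times(times(nil, times(times(nil, one), n)), nil))) ≐ tup(n, times(0, 0), X1). Substituting into the earlier binding gives Q := times(nil, times(times(nil, one), n)).
Decompose tup/3: n ≐ n,  X ≐ times(0, 0),  times(tup(nil, times(nil, times(times(nil, one), n)), times(times(nil, one), n)), times(times(nil, times(times(nil, one), n)), nil)) ≐ X1.
Delete trivial equation n ≐ n.
Bind X := times(0, 0); no other remaining equation mentions X. Substituting into the earlier binding gives T := tup(0, n, times(0, 0)).
Bind X1 := times(tup(nil, times(nil, times(times(nil, one), n)), times(times(nil, one), n)), times(times(nil, times(times(nil, one), n)), nil)); no other remaining equation mentions X1.
Delete trivial equation nil ≐ nil.
MGU = { Q -> times(nil, times(times(nil, one), n)), T -> tup(0, n, times(0, 0)), U -> times(times(nil, one), n), X -> times(0, 0), X1 -> times(tup(nil, times(nil, times(times(nil, one), n)), times(times(nil, one), n)), times(times(nil, times(times(nil, one), n)), nil)) }, so Q -> times(nil, times(times(nil, one), n)).

times(nil, times(times(nil, one), n))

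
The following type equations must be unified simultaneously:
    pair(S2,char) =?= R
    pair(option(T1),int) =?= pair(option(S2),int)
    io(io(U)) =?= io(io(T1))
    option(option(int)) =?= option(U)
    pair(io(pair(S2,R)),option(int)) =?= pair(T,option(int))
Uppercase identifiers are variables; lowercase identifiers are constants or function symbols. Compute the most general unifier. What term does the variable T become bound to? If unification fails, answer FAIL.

Bind R := pair(S2,char); substituting into the one remaining equation that mentions R gives: pair(io(pair(S2,pair(S2,char))),option(int)) =?= pair(T,option(int)).
Decompose pair/2: option(T1) =?= option(S2),  int =?= int.
Decompose option/1: T1 =?= S2.
Bind T1 := S2; substituting into the one remaining equation that mentions T1 gives: io(io(U)) =?= io(io(S2)).
Delete trivial equation int =?= int.
Decompose io/1: io(U) =?= io(S2).
Decompose io/1: U =?= S2.
Bind U := S2; substituting into the one remaining equation that mentions U gives: option(option(int)) =?= option(S2).
Decompose option/1: option(int) =?= S2.
Bind S2 := option(int); substituting into the remaining equation gives: pair(io(pair(option(int),pair(option(int),char))),option(int)) =?= pair(T,option(int)). Substituting into the earlier bindings gives R := pair(option(int),char), T1 := option(int), U := option(int).
Decompose pair/2: io(pair(option(int),pair(option(int),char))) =?= T,  option(int) =?= option(int).
Bind T := io(pair(option(int),pair(option(int),char))); no other remaining equation mentions T.
Delete trivial equation option(int) =?= option(int).
MGU = { R := pair(option(int),char), T1 := option(int), U := option(int), S2 := option(int), T := io(pair(option(int),pair(option(int),char))) }, so T := io(pair(option(int),pair(option(int),char))).

io(pair(option(int),pair(option(int),char)))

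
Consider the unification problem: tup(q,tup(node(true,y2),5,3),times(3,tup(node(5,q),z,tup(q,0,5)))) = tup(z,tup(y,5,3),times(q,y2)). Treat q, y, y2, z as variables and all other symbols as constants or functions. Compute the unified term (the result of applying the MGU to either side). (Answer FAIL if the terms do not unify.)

tup(3,tup(node(true,tup(node(5,3),3,tup(3,0,5))),5,3),times(3,tup(node(5,3),3,tup(3,0,5))))

Decompose tup/3: q = z,  tup(node(true,y2),5,3) = tup(y,5,3),  times(3,tup(node(5,q),z,tup(q,0,5))) = times(q,y2).
Bind q := z; substituting into the one remaining equation that mentions q gives: times(3,tup(node(5,z),z,tup(z,0,5))) = times(z,y2).
Decompose tup/3: node(true,y2) = y,  5 = 5,  3 = 3.
Bind y := node(true,y2); no other remaining equation mentions y.
Delete trivial equation 5 = 5.
Delete trivial equation 3 = 3.
Decompose times/2: 3 = z,  tup(node(5,z),z,tup(z,0,5)) = y2.
Bind z := 3; substituting into the remaining equation gives: tup(node(5,3),3,tup(3,0,5)) = y2. Substituting into the earlier binding gives q := 3.
Bind y2 := tup(node(5,3),3,tup(3,0,5)). Substituting into the earlier binding gives y := node(true,tup(node(5,3),3,tup(3,0,5))).
Applying the MGU to either side gives tup(3,tup(node(true,tup(node(5,3),3,tup(3,0,5))),5,3),times(3,tup(node(5,3),3,tup(3,0,5)))).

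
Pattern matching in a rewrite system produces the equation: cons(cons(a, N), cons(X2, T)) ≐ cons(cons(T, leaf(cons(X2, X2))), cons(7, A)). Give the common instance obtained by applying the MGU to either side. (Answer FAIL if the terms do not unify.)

cons(cons(a, leaf(cons(7, 7))), cons(7, a))

Decompose cons/2: cons(a, N) ≐ cons(T, leaf(cons(X2, X2))),  cons(X2, T) ≐ cons(7, A).
Decompose cons/2: a ≐ T,  N ≐ leaf(cons(X2, X2)).
Bind T := a; substituting into the one remaining equation that mentions T gives: cons(X2, a) ≐ cons(7, A).
Bind N := leaf(cons(X2, X2)); no other remaining equation mentions N.
Decompose cons/2: X2 ≐ 7,  a ≐ A.
Bind X2 := 7; no other remaining equation mentions X2. Substituting into the earlier binding gives N := leaf(cons(7, 7)).
Bind A := a.
Applying the MGU to either side gives cons(cons(a, leaf(cons(7, 7))), cons(7, a)).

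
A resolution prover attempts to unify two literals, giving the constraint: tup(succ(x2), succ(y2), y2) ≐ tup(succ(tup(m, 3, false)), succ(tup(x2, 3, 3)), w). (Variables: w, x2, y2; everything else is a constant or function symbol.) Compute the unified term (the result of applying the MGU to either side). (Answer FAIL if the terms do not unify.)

tup(succ(tup(m, 3, false)), succ(tup(tup(m, 3, false), 3, 3)), tup(tup(m, 3, false), 3, 3))

Decompose tup/3: succ(x2) ≐ succ(tup(m, 3, false)),  succ(y2) ≐ succ(tup(x2, 3, 3)),  y2 ≐ w.
Decompose succ/1: x2 ≐ tup(m, 3, false).
Bind x2 := tup(m, 3, false); substituting into the one remaining equation that mentions x2 gives: succ(y2) ≐ succ(tup(tup(m, 3, false), 3, 3)).
Decompose succ/1: y2 ≐ tup(tup(m, 3, false), 3, 3).
Bind y2 := tup(tup(m, 3, false), 3, 3); substituting into the remaining equation gives: tup(tup(m, 3, false), 3, 3) ≐ w.
Bind w := tup(tup(m, 3, false), 3, 3).
Applying the MGU to either side gives tup(succ(tup(m, 3, false)), succ(tup(tup(m, 3, false), 3, 3)), tup(tup(m, 3, false), 3, 3)).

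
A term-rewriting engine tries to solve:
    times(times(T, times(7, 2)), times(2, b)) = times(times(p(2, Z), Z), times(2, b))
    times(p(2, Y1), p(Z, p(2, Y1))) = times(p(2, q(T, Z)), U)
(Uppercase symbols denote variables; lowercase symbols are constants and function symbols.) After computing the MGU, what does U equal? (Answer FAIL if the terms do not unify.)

p(times(7, 2), p(2, q(p(2, times(7, 2)), times(7, 2))))

Decompose times/2: times(T, times(7, 2)) = times(p(2, Z), Z),  times(2, b) = times(2, b).
Decompose times/2: T = p(2, Z),  times(7, 2) = Z.
Bind T := p(2, Z); substituting into the one remaining equation that mentions T gives: times(p(2, Y1), p(Z, p(2, Y1))) = times(p(2, q(p(2, Z), Z)), U).
Bind Z := times(7, 2); substituting into the one remaining equation that mentions Z gives: times(p(2, Y1), p(times(7, 2), p(2, Y1))) = times(p(2, q(p(2, times(7, 2)), times(7, 2))), U). Substituting into the earlier binding gives T := p(2, times(7, 2)).
Delete trivial equation times(2, b) = times(2, b).
Decompose times/2: p(2, Y1) = p(2, q(p(2, times(7, 2)), times(7, 2))),  p(times(7, 2), p(2, Y1)) = U.
Decompose p/2: 2 = 2,  Y1 = q(p(2, times(7, 2)), times(7, 2)).
Delete trivial equation 2 = 2.
Bind Y1 := q(p(2, times(7, 2)), times(7, 2)); substituting into the remaining equation gives: p(times(7, 2), p(2, q(p(2, times(7, 2)), times(7, 2)))) = U.
Bind U := p(times(7, 2), p(2, q(p(2, times(7, 2)), times(7, 2)))).
MGU = { T ↦ p(2, times(7, 2)), Z ↦ times(7, 2), Y1 ↦ q(p(2, times(7, 2)), times(7, 2)), U ↦ p(times(7, 2), p(2, q(p(2, times(7, 2)), times(7, 2)))) }, so U ↦ p(times(7, 2), p(2, q(p(2, times(7, 2)), times(7, 2)))).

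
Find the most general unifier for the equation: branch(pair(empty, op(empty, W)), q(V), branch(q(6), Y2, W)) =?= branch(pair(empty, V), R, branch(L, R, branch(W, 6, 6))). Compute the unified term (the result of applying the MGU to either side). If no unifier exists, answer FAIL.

Decompose branch/3: pair(empty, op(empty, W)) =?= pair(empty, V),  q(V) =?= R,  branch(q(6), Y2, W) =?= branch(L, R, branch(W, 6, 6)).
Decompose pair/2: empty =?= empty,  op(empty, W) =?= V.
Delete trivial equation empty =?= empty.
Bind V := op(empty, W); substituting into the one remaining equation that mentions V gives: q(op(empty, W)) =?= R.
Bind R := q(op(empty, W)); substituting into the remaining equation gives: branch(q(6), Y2, W) =?= branch(L, q(op(empty, W)), branch(W, 6, 6)).
Decompose branch/3: q(6) =?= L,  Y2 =?= q(op(empty, W)),  W =?= branch(W, 6, 6).
Bind L := q(6); no other remaining equation mentions L.
Bind Y2 := q(op(empty, W)); no other remaining equation mentions Y2.
Occurs check fails: W occurs in branch(W, 6, 6); the equation W =?= branch(W, 6, 6) has no finite solution.

FAIL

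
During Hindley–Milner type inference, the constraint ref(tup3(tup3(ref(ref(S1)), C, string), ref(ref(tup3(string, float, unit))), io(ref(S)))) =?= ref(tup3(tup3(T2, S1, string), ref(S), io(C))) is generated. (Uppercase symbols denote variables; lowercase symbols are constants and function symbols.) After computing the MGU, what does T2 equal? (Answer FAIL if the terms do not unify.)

Decompose ref/1: tup3(tup3(ref(ref(S1)), C, string), ref(ref(tup3(string, float, unit))), io(ref(S))) =?= tup3(tup3(T2, S1, string), ref(S), io(C)).
Decompose tup3/3: tup3(ref(ref(S1)), C, string) =?= tup3(T2, S1, string),  ref(ref(tup3(string, float, unit))) =?= ref(S),  io(ref(S)) =?= io(C).
Decompose tup3/3: ref(ref(S1)) =?= T2,  C =?= S1,  string =?= string.
Bind T2 := ref(ref(S1)); no other remaining equation mentions T2.
Bind C := S1; substituting into the one remaining equation that mentions C gives: io(ref(S)) =?= io(S1).
Delete trivial equation string =?= string.
Decompose ref/1: ref(tup3(string, float, unit)) =?= S.
Bind S := ref(tup3(string, float, unit)); substituting into the remaining equation gives: io(ref(ref(tup3(string, float, unit)))) =?= io(S1).
Decompose io/1: ref(ref(tup3(string, float, unit))) =?= S1.
Bind S1 := ref(ref(tup3(string, float, unit))). Substituting into the earlier bindings gives T2 := ref(ref(ref(ref(tup3(string, float, unit))))), C := ref(ref(tup3(string, float, unit))).
MGU = { T2 -> ref(ref(ref(ref(tup3(string, float, unit))))), C -> ref(ref(tup3(string, float, unit))), S -> ref(tup3(string, float, unit)), S1 -> ref(ref(tup3(string, float, unit))) }, so T2 -> ref(ref(ref(ref(tup3(string, float, unit))))).

ref(ref(ref(ref(tup3(string, float, unit)))))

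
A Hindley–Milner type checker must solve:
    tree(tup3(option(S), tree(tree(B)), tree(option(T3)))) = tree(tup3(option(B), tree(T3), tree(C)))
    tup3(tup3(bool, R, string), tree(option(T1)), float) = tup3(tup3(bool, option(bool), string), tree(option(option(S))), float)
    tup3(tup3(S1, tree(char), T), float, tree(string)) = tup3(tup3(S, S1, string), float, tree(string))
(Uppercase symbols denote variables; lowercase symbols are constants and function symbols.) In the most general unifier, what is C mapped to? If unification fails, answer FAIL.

option(tree(tree(char)))

Decompose tree/1: tup3(option(S), tree(tree(B)), tree(option(T3))) = tup3(option(B), tree(T3), tree(C)).
Decompose tup3/3: option(S) = option(B),  tree(tree(B)) = tree(T3),  tree(option(T3)) = tree(C).
Decompose option/1: S = B.
Bind S := B; substituting into the 2 remaining equations that mention S gives: tup3(tup3(bool, R, string), tree(option(T1)), float) = tup3(tup3(bool, option(bool), string), tree(option(option(B))), float),  tup3(tup3(S1, tree(char), T), float, tree(string)) = tup3(tup3(B, S1, string), float, tree(string)).
Decompose tree/1: tree(B) = T3.
Bind T3 := tree(B); substituting into the one remaining equation that mentions T3 gives: tree(option(tree(B))) = tree(C).
Decompose tree/1: option(tree(B)) = C.
Bind C := option(tree(B)); no other remaining equation mentions C.
Decompose tup3/3: tup3(bool, R, string) = tup3(bool, option(bool), string),  tree(option(T1)) = tree(option(option(B))),  float = float.
Decompose tup3/3: bool = bool,  R = option(bool),  string = string.
Delete trivial equation bool = bool.
Bind R := option(bool); no other remaining equation mentions R.
Delete trivial equation string = string.
Decompose tree/1: option(T1) = option(option(B)).
Decompose option/1: T1 = option(B).
Bind T1 := option(B); no other remaining equation mentions T1.
Delete trivial equation float = float.
Decompose tup3/3: tup3(S1, tree(char), T) = tup3(B, S1, string),  float = float,  tree(string) = tree(string).
Decompose tup3/3: S1 = B,  tree(char) = S1,  T = string.
Bind S1 := B; substituting into the one remaining equation that mentions S1 gives: tree(char) = B.
Bind B := tree(char); no other remaining equation mentions B. Substituting into the earlier bindings gives S := tree(char), T3 := tree(tree(char)), C := option(tree(tree(char))), T1 := option(tree(char)), S1 := tree(char).
Bind T := string; no other remaining equation mentions T.
Delete trivial equation float = float.
Delete trivial equation tree(string) = tree(string).
MGU = { S := tree(char), T3 := tree(tree(char)), C := option(tree(tree(char))), R := option(bool), T1 := option(tree(char)), S1 := tree(char), B := tree(char), T := string }, so C := option(tree(tree(char))).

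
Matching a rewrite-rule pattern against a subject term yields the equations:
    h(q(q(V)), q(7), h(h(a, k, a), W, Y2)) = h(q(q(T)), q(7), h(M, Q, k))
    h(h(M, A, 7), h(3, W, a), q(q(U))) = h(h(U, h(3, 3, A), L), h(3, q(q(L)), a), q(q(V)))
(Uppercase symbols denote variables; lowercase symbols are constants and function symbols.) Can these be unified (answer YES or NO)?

NO

Decompose h/3: q(q(V)) = q(q(T)),  q(7) = q(7),  h(h(a, k, a), W, Y2) = h(M, Q, k).
Decompose q/1: q(V) = q(T).
Decompose q/1: V = T.
Bind V := T; substituting into the one remaining equation that mentions V gives: h(h(M, A, 7), h(3, W, a), q(q(U))) = h(h(U, h(3, 3, A), L), h(3, q(q(L)), a), q(q(T))).
Delete trivial equation q(7) = q(7).
Decompose h/3: h(a, k, a) = M,  W = Q,  Y2 = k.
Bind M := h(a, k, a); substituting into the one remaining equation that mentions M gives: h(h(h(a, k, a), A, 7), h(3, W, a), q(q(U))) = h(h(U, h(3, 3, A), L), h(3, q(q(L)), a), q(q(T))).
Bind W := Q; substituting into the one remaining equation that mentions W gives: h(h(h(a, k, a), A, 7), h(3, Q, a), q(q(U))) = h(h(U, h(3, 3, A), L), h(3, q(q(L)), a), q(q(T))).
Bind Y2 := k; no other remaining equation mentions Y2.
Decompose h/3: h(h(a, k, a), A, 7) = h(U, h(3, 3, A), L),  h(3, Q, a) = h(3, q(q(L)), a),  q(q(U)) = q(q(T)).
Decompose h/3: h(a, k, a) = U,  A = h(3, 3, A),  7 = L.
Bind U := h(a, k, a); substituting into the one remaining equation that mentions U gives: q(q(h(a, k, a))) = q(q(T)).
Occurs check fails: A occurs in h(3, 3, A); the equation A = h(3, 3, A) has no finite solution.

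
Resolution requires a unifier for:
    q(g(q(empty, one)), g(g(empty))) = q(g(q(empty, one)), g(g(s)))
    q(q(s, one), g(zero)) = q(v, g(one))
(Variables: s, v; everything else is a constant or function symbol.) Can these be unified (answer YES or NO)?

NO

Decompose q/2: g(q(empty, one)) = g(q(empty, one)),  g(g(empty)) = g(g(s)).
Delete trivial equation g(q(empty, one)) = g(q(empty, one)).
Decompose g/1: g(empty) = g(s).
Decompose g/1: empty = s.
Bind s := empty; substituting into the remaining equation gives: q(q(empty, one), g(zero)) = q(v, g(one)).
Decompose q/2: q(empty, one) = v,  g(zero) = g(one).
Bind v := q(empty, one); no other remaining equation mentions v.
Decompose g/1: zero = one.
Clash: constants zero and one differ; no unifier exists.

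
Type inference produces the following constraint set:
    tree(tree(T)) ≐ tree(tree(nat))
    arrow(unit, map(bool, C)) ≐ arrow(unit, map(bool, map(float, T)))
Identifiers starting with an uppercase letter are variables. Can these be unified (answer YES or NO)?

YES

Decompose tree/1: tree(T) ≐ tree(nat).
Decompose tree/1: T ≐ nat.
Bind T := nat; substituting into the remaining equation gives: arrow(unit, map(bool, C)) ≐ arrow(unit, map(bool, map(float, nat))).
Decompose arrow/2: unit ≐ unit,  map(bool, C) ≐ map(bool, map(float, nat)).
Delete trivial equation unit ≐ unit.
Decompose map/2: bool ≐ bool,  C ≐ map(float, nat).
Delete trivial equation bool ≐ bool.
Bind C := map(float, nat).
No equations remain and no clash or occurs-check failure arose, so a unifier exists.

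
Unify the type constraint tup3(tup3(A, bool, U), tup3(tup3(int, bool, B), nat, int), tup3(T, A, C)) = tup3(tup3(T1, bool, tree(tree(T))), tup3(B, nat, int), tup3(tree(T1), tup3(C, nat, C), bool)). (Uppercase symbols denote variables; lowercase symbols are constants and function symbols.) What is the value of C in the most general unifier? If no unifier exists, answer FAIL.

FAIL

Decompose tup3/3: tup3(A, bool, U) = tup3(T1, bool, tree(tree(T))),  tup3(tup3(int, bool, B), nat, int) = tup3(B, nat, int),  tup3(T, A, C) = tup3(tree(T1), tup3(C, nat, C), bool).
Decompose tup3/3: A = T1,  bool = bool,  U = tree(tree(T)).
Bind A := T1; substituting into the one remaining equation that mentions A gives: tup3(T, T1, C) = tup3(tree(T1), tup3(C, nat, C), bool).
Delete trivial equation bool = bool.
Bind U := tree(tree(T)); no other remaining equation mentions U.
Decompose tup3/3: tup3(int, bool, B) = B,  nat = nat,  int = int.
Occurs check fails: B occurs in tup3(int, bool, B); the equation B = tup3(int, bool, B) has no finite solution.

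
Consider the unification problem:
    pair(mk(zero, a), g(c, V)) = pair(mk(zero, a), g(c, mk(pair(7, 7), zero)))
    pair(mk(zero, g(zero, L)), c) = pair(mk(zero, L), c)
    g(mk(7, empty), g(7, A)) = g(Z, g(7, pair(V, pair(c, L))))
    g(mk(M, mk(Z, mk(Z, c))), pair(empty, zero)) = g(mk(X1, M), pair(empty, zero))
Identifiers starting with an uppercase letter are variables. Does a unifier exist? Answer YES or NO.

NO

Decompose pair/2: mk(zero, a) = mk(zero, a),  g(c, V) = g(c, mk(pair(7, 7), zero)).
Delete trivial equation mk(zero, a) = mk(zero, a).
Decompose g/2: c = c,  V = mk(pair(7, 7), zero).
Delete trivial equation c = c.
Bind V := mk(pair(7, 7), zero); substituting into the one remaining equation that mentions V gives: g(mk(7, empty), g(7, A)) = g(Z, g(7, pair(mk(pair(7, 7), zero), pair(c, L)))).
Decompose pair/2: mk(zero, g(zero, L)) = mk(zero, L),  c = c.
Decompose mk/2: zero = zero,  g(zero, L) = L.
Delete trivial equation zero = zero.
Occurs check fails: L occurs in g(zero, L); the equation L = g(zero, L) has no finite solution.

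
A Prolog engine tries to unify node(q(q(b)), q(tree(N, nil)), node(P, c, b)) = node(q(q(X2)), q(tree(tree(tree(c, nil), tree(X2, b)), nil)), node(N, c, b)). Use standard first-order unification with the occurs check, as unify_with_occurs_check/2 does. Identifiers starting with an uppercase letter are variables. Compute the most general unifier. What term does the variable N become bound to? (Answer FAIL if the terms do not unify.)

tree(tree(c, nil), tree(b, b))

Decompose node/3: q(q(b)) = q(q(X2)),  q(tree(N, nil)) = q(tree(tree(tree(c, nil), tree(X2, b)), nil)),  node(P, c, b) = node(N, c, b).
Decompose q/1: q(b) = q(X2).
Decompose q/1: b = X2.
Bind X2 := b; substituting into the one remaining equation that mentions X2 gives: q(tree(N, nil)) = q(tree(tree(tree(c, nil), tree(b, b)), nil)).
Decompose q/1: tree(N, nil) = tree(tree(tree(c, nil), tree(b, b)), nil).
Decompose tree/2: N = tree(tree(c, nil), tree(b, b)),  nil = nil.
Bind N := tree(tree(c, nil), tree(b, b)); substituting into the one remaining equation that mentions N gives: node(P, c, b) = node(tree(tree(c, nil), tree(b, b)), c, b).
Delete trivial equation nil = nil.
Decompose node/3: P = tree(tree(c, nil), tree(b, b)),  c = c,  b = b.
Bind P := tree(tree(c, nil), tree(b, b)); no other remaining equation mentions P.
Delete trivial equation c = c.
Delete trivial equation b = b.
MGU = { X2 -> b, N -> tree(tree(c, nil), tree(b, b)), P -> tree(tree(c, nil), tree(b, b)) }, so N -> tree(tree(c, nil), tree(b, b)).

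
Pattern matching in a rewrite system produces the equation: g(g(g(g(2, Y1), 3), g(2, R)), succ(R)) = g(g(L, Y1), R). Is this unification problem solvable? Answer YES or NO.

NO

Decompose g/2: g(g(g(2, Y1), 3), g(2, R)) = g(L, Y1),  succ(R) = R.
Decompose g/2: g(g(2, Y1), 3) = L,  g(2, R) = Y1.
Bind L := g(g(2, Y1), 3); no other remaining equation mentions L.
Bind Y1 := g(2, R); no other remaining equation mentions Y1. Substituting into the earlier binding gives L := g(g(2, g(2, R)), 3).
Occurs check fails: R occurs in succ(R); the equation R = succ(R) has no finite solution.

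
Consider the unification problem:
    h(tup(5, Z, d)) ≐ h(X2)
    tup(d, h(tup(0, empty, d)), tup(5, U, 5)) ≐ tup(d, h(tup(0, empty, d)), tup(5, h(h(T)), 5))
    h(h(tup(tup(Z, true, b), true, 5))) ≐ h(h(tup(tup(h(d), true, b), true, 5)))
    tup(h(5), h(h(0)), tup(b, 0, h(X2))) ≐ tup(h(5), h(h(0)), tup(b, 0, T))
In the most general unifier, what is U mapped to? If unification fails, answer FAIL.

Decompose h/1: tup(5, Z, d) ≐ X2.
Bind X2 := tup(5, Z, d); substituting into the one remaining equation that mentions X2 gives: tup(h(5), h(h(0)), tup(b, 0, h(tup(5, Z, d)))) ≐ tup(h(5), h(h(0)), tup(b, 0, T)).
Decompose tup/3: d ≐ d,  h(tup(0, empty, d)) ≐ h(tup(0, empty, d)),  tup(5, U, 5) ≐ tup(5, h(h(T)), 5).
Delete trivial equation d ≐ d.
Delete trivial equation h(tup(0, empty, d)) ≐ h(tup(0, empty, d)).
Decompose tup/3: 5 ≐ 5,  U ≐ h(h(T)),  5 ≐ 5.
Delete trivial equation 5 ≐ 5.
Bind U := h(h(T)); no other remaining equation mentions U.
Delete trivial equation 5 ≐ 5.
Decompose h/1: h(tup(tup(Z, true, b), true, 5)) ≐ h(tup(tup(h(d), true, b), true, 5)).
Decompose h/1: tup(tup(Z, true, b), true, 5) ≐ tup(tup(h(d), true, b), true, 5).
Decompose tup/3: tup(Z, true, b) ≐ tup(h(d), true, b),  true ≐ true,  5 ≐ 5.
Decompose tup/3: Z ≐ h(d),  true ≐ true,  b ≐ b.
Bind Z := h(d); substituting into the one remaining equation that mentions Z gives: tup(h(5), h(h(0)), tup(b, 0, h(tup(5, h(d), d)))) ≐ tup(h(5), h(h(0)), tup(b, 0, T)). Substituting into the earlier binding gives X2 := tup(5, h(d), d).
Delete trivial equation true ≐ true.
Delete trivial equation b ≐ b.
Delete trivial equation true ≐ true.
Delete trivial equation 5 ≐ 5.
Decompose tup/3: h(5) ≐ h(5),  h(h(0)) ≐ h(h(0)),  tup(b, 0, h(tup(5, h(d), d))) ≐ tup(b, 0, T).
Delete trivial equation h(5) ≐ h(5).
Delete trivial equation h(h(0)) ≐ h(h(0)).
Decompose tup/3: b ≐ b,  0 ≐ 0,  h(tup(5, h(d), d)) ≐ T.
Delete trivial equation b ≐ b.
Delete trivial equation 0 ≐ 0.
Bind T := h(tup(5, h(d), d)). Substituting into the earlier binding gives U := h(h(h(tup(5, h(d), d)))).
MGU = { X2 -> tup(5, h(d), d), U -> h(h(h(tup(5, h(d), d)))), Z -> h(d), T -> h(tup(5, h(d), d)) }, so U -> h(h(h(tup(5, h(d), d)))).

h(h(h(tup(5, h(d), d))))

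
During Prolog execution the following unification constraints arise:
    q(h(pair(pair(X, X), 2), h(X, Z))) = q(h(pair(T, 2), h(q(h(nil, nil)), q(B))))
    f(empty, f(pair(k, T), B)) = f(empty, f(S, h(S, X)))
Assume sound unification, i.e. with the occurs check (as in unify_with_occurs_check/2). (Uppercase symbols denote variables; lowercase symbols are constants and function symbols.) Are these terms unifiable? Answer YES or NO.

Decompose q/1: h(pair(pair(X, X), 2), h(X, Z)) = h(pair(T, 2), h(q(h(nil, nil)), q(B))).
Decompose h/2: pair(pair(X, X), 2) = pair(T, 2),  h(X, Z) = h(q(h(nil, nil)), q(B)).
Decompose pair/2: pair(X, X) = T,  2 = 2.
Bind T := pair(X, X); substituting into the one remaining equation that mentions T gives: f(empty, f(pair(k, pair(X, X)), B)) = f(empty, f(S, h(S, X))).
Delete trivial equation 2 = 2.
Decompose h/2: X = q(h(nil, nil)),  Z = q(B).
Bind X := q(h(nil, nil)); substituting into the one remaining equation that mentions X gives: f(empty, f(pair(k, pair(q(h(nil, nil)), q(h(nil, nil)))), B)) = f(empty, f(S, h(S, q(h(nil, nil))))). Substituting into the earlier binding gives T := pair(q(h(nil, nil)), q(h(nil, nil))).
Bind Z := q(B); no other remaining equation mentions Z.
Decompose f/2: empty = empty,  f(pair(k, pair(q(h(nil, nil)), q(h(nil, nil)))), B) = f(S, h(S, q(h(nil, nil)))).
Delete trivial equation empty = empty.
Decompose f/2: pair(k, pair(q(h(nil, nil)), q(h(nil, nil)))) = S,  B = h(S, q(h(nil, nil))).
Bind S := pair(k, pair(q(h(nil, nil)), q(h(nil, nil)))); substituting into the remaining equation gives: B = h(pair(k, pair(q(h(nil, nil)), q(h(nil, nil)))), q(h(nil, nil))).
Bind B := h(pair(k, pair(q(h(nil, nil)), q(h(nil, nil)))), q(h(nil, nil))). Substituting into the earlier binding gives Z := q(h(pair(k, pair(q(h(nil, nil)), q(h(nil, nil)))), q(h(nil, nil)))).
No equations remain and no clash or occurs-check failure arose, so a unifier exists.

YES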